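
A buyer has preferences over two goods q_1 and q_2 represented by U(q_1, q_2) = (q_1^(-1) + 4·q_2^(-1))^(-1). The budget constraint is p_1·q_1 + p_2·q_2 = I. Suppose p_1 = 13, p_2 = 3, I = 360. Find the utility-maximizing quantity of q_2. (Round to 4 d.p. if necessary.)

MRS = MU_q_1/MU_q_2 = (1/4)·(q_2/q_1)^(2). Set equal to p_1/p_2.
Hence q_2/q_1 = (4·p_1/p_2)^(1/(2)), i.e. raised to the 0.5 power.
With the ratio pinned down, the budget gives q_1* = I/(p_1 + p_2·(q_2/q_1)) and q_2* = (q_2/q_1)·q_1*.
Numerically q_2/q_1 = 4.163332, so q_1* = 360/(13 + 3·4.163332) = 14.1232 and q_2* = 4.163332·14.1232 = 58.7995.

q_2* = 58.7995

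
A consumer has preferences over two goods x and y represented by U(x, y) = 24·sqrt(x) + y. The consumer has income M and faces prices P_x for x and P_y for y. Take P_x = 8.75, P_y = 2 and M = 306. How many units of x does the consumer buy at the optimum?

x* = 7.5233

MU_x = 12/√x, MU_y = 1. Tangency: 12/√x = P_x/P_y.
Thus x* = (12·P_y/P_x)² — independent of M — with the rest of income spent on y.
Plugging in: x* = (12·2/8.75)² = 7.5233.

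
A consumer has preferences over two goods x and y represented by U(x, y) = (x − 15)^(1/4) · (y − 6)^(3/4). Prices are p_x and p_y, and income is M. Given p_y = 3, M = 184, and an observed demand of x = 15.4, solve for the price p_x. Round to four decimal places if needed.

MRS = (1/3)·(y−6)/(x−15). Tangency with p_x/p_y gives y−6 = 3·(p_x/p_y)·(x−15).
After buying the subsistence bundle (15, 6), a share 0.25 of the remaining income goes to x: x* = 15 + 0.25·(M − 15p_x − 6p_y)/p_x.
Set x* = 15.4 in the demand function and solve for p_x: p_x = 10.

p_x = 10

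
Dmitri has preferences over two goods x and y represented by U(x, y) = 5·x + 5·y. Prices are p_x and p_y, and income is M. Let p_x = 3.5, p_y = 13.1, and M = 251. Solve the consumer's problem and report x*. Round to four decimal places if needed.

x* = 71.7143

Numerically: x* = 71.7143, y* = 0.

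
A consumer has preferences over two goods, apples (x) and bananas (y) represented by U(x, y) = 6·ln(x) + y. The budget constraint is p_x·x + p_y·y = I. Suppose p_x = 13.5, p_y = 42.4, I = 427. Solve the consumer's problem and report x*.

MU_x = 6/x, MU_y = 1. Tangency: 6/x = p_x/p_y.
So x*(p_x,p_y) = 6·p_y/p_x, independent of income; and y* = (I − 6·p_y)/p_y.
At the given prices: x* = 6·42.4/13.5 = 18.8444.

x* = 18.8444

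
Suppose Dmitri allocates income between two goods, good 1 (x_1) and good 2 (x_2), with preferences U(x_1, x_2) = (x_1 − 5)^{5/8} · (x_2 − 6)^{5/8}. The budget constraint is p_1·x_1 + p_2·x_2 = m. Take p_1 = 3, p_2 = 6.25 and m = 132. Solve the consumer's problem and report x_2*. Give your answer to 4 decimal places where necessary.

This is Cobb-Douglas in (x_1−5, x_2−6): tangency gives 0.625·p_2·(x_2−6) = 0.625·p_1·(x_1−5).
After buying the subsistence bundle (5, 6), a share 0.5 of the remaining income goes to x_1: x_1* = 5 + 0.5·(m − 5p_1 − 6p_2)/p_1.
Discretionary income = 132 − 5·3 − 6·6.25 = 79.5; x_2* = 6 + 0.5·79.5/6.25 = 12.36.

x_2* = 12.36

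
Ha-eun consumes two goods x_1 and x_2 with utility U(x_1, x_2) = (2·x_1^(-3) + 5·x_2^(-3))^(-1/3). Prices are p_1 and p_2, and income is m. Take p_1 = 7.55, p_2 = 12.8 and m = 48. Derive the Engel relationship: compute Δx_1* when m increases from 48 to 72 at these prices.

Δx_1* = 1.1083

MRS = MU_x_1/MU_x_2 = (2/5)·(x_2/x_1)^(4). Set equal to p_1/p_2.
Solve for the ratio: x_2/x_1 = [(5/2)·p_1/p_2]^(0.25).
With the ratio pinned down, the budget gives x_1* = m/(p_1 + p_2·(x_2/x_1)) and x_2* = (x_2/x_1)·x_1*.
Numerically x_2/x_1 = 1.101969, so x_1* = 48/(7.55 + 12.8·1.101969) = 2.2166.
At m' = 72: x_1* = 3.3248. Change: 3.3248 − 2.2166 = 1.1083.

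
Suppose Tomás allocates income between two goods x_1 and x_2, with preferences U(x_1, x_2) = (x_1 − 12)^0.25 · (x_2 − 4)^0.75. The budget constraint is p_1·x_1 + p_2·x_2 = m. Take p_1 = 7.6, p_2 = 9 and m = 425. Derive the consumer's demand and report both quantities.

Let x_1' = x_1−12, x_2' = x_2−4. MRS = (1/3)·x_2'/x_1' = p_1/p_2.
Substituting into the budget: x_1* = 12 + 0.25·(m − 12·p_1 − 4·p_2)/p_1, and x_2* = 4 + 0.75·(…)/p_2.
Discretionary income = 425 − 12·7.6 − 4·9 = 297.8; x_1* = 12 + 0.25·297.8/7.6 = 21.7961; x_2* = 4 + 0.75·297.8/9 = 28.8167.

x_1* = 21.7961, x_2* = 28.8167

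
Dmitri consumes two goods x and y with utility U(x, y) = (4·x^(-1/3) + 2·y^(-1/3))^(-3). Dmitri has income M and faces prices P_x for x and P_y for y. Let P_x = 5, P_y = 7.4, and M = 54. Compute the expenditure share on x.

MRS = MU_x/MU_y = 2·(y/x)^(4/3). Set equal to P_x/P_y.
Solve for the ratio: y/x = [(1/2)·P_x/P_y]^(0.75).
Substitute y = (y/x)·x into the budget: x* = M/(P_x + P_y·(y/x)).
Numerically y/x = 0.44313, so x* = 54/(5 + 7.4·0.44313) = 6.5224 and y* = 0.44313·6.5224 = 2.8903.
Expenditure on x: 5·6.5224 = 32.612; share = 0.6039.

share on x = 0.6039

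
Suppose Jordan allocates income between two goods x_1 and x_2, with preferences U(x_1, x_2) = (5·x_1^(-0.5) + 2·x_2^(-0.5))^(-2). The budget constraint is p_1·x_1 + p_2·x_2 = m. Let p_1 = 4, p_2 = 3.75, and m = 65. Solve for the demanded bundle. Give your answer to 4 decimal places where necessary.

MRS = MU_x_1/MU_x_2 = (5/2)·(x_2/x_1)^(1.5). Set equal to p_1/p_2.
Solve for the ratio: x_2/x_1 = [(2/5)·p_1/p_2]^(2/3).
With the ratio pinned down, the budget gives x_1* = m/(p_1 + p_2·(x_2/x_1)) and x_2* = (x_2/x_1)·x_1*.
Numerically x_2/x_1 = 0.566751, so x_1* = 65/(4 + 3.75·0.566751) = 10.6117 and x_2* = 0.566751·10.6117 = 6.0142.

x_1* = 10.6117, x_2* = 6.0142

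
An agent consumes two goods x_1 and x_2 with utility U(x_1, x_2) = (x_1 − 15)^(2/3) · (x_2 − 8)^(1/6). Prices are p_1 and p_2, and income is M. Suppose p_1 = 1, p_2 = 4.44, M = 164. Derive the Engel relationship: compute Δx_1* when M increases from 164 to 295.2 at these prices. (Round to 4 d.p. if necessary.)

Substituting into the budget: x_1* = 15 + 0.8·(M − 15·p_1 − 8·p_2)/p_1, and x_2* = 8 + 0.2·(…)/p_2.
Discretionary income = 164 − 15·1 − 8·4.44 = 113.48; x_1* = 15 + 0.8·113.48/1 = 105.784.
At M' = 295.2: x_1* = 210.744. Change: 210.744 − 105.784 = 104.96.

Δx_1* = 104.96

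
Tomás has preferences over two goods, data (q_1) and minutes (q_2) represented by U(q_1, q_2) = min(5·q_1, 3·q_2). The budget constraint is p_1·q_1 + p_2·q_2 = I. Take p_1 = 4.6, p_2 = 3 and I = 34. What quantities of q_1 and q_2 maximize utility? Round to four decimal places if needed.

Leontief preferences: the optimum is at the kink where q_1/3 = q_2/5, i.e. q_2 = (5/3)·q_1.
Budget: p_1·q_1 + p_2·(5/3)·q_1 = I, so (3·p_1 + 5·p_2)·q_1 = 3·I.
Demand: q_1*(p_1,p_2,I) = 3·I/(3·p_1 + 5·p_2), q_2* = 5·I/(3·p_1 + 5·p_2).
Here 3·4.6 + 5·3 = 28.8, giving q_1* = 3.5417 and q_2* = 5.9028.

q_1* = 3.5417, q_2* = 5.9028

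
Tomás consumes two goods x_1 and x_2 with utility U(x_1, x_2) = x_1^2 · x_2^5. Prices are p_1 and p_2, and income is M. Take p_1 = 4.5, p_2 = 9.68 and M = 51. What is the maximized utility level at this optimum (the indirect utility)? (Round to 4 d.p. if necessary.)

V = 7914.3117

Tangency: MRS = (2/5)·x_2/x_1 = p_1/p_2.
Rearranging, p_2·x_2 = (5/2)·p_1·x_1. Substituting into the budget gives p_1·x_1·(1 + (5/2)) = M.
Demand: x_1*(p_1,p_2,M) = 2/7·M/p_1 and x_2* = 5/7·M/p_2.
At p_1=4.5, p_2=9.68, M=51: x_1* = 2/7·51/4.5 = 3.2381, x_2* = 3.7633.
Utility at the optimum: U(3.2381, 3.7633) = 7914.3117.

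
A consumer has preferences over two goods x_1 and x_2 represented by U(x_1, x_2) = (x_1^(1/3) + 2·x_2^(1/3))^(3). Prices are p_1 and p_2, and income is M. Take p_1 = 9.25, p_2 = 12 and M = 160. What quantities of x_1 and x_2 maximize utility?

Numerically x_2/x_1 = 1.914193, so x_1* = 160/(9.25 + 12·1.914193) = 4.9658 and x_2* = 1.914193·4.9658 = 9.5055.

x_1* = 4.9658, x_2* = 9.5055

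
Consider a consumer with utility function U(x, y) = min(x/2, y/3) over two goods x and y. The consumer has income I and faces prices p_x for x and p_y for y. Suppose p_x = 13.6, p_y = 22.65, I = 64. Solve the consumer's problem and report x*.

With perfect complements, no substitution: consume in ratio x:y = 2:3.
Budget: p_x·x + p_y·(3/2)·x = I, so (2·p_x + 3·p_y)·x = 2·I.
Demand: x*(p_x,p_y,I) = 2·I/(2·p_x + 3·p_y), y* = 3·I/(2·p_x + 3·p_y).
Here 2·13.6 + 3·22.65 = 95.15, giving x* = 1.3452.

x* = 1.3452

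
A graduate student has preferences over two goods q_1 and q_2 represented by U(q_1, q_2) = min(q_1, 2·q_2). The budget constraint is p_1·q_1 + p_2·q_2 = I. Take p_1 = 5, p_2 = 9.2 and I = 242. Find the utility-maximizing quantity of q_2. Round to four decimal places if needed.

q_2* = 12.6042

Leontief preferences: the optimum is at the kink where q_1/2 = q_2/1, i.e. q_2 = (1/2)·q_1.
Budget: p_1·q_1 + p_2·(1/2)·q_1 = I, so (2·p_1 + p_2)·q_1 = 2·I.
Demand: q_1*(p_1,p_2,I) = 2·I/(2·p_1 + p_2), q_2* = I/(2·p_1 + p_2).
Here 2·5 + 9.2 = 19.2, giving q_2* = 12.6042.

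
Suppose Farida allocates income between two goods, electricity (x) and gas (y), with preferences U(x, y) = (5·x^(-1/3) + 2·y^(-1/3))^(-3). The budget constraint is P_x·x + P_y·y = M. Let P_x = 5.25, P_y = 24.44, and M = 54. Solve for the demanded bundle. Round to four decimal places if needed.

From the CES first-order condition, (5/2)·(y/x)^(4/3) = P_x/P_y.
Hence y/x = ((2/5)·P_x/P_y)^(1/(4/3)), i.e. raised to the 0.75 power.
Substitute y = (y/x)·x into the budget: x* = M/(P_x + P_y·(y/x)).
Numerically y/x = 0.158704, so x* = 54/(5.25 + 24.44·0.158704) = 5.9154 and y* = 0.158704·5.9154 = 0.9388.

x* = 5.9154, y* = 0.9388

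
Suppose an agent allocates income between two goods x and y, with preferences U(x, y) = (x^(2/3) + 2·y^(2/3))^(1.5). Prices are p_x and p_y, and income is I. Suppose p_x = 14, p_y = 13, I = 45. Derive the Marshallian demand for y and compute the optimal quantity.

y* = 3.1248

From the CES first-order condition, (1/2)·(y/x)^(1/3) = p_x/p_y.
Solve for the ratio: y/x = [2·p_x/p_y]^(3).
With the ratio pinned down, the budget gives x* = I/(p_x + p_y·(y/x)) and y* = (y/x)·x*.
Numerically y/x = 9.991807, so x* = 45/(14 + 13·9.991807) = 0.3127 and y* = 9.991807·0.3127 = 3.1248.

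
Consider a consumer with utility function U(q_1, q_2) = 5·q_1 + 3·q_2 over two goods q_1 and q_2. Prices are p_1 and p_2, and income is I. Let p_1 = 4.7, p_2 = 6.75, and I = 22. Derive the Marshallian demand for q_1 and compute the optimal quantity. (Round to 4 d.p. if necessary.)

q_1* = 4.6809

Perfect substitutes: compare marginal utility per dollar. 5/p_1 vs 3/p_2 → 1.0638 vs 0.4444.
q_1 gives more utility per dollar, so spend all income on q_1: q_1* = I/p_1, q_2* = 0.
Numerically: q_1* = 4.6809, q_2* = 0.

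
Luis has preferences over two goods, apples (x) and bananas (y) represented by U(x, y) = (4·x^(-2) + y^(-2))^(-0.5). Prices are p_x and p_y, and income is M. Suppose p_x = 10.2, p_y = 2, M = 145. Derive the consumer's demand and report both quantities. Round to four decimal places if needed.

Numerically y/x = 1.084351, so x* = 145/(10.2 + 2·1.084351) = 11.7231 and y* = 1.084351·11.7231 = 12.712.

x* = 11.7231, y* = 12.712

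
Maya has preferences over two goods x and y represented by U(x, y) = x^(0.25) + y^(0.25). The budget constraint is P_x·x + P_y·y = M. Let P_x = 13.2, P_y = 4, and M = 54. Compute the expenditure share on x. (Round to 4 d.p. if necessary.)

MU_x ∝ x^(-0.75), MU_y ∝ y^(-0.75), so MRS = (y/x)^(0.75) = P_x/P_y.
Hence y/x = (P_x/P_y)^(1/(0.75)), i.e. raised to the 4/3 power.
With the ratio pinned down, the budget gives x* = M/(P_x + P_y·(y/x)) and y* = (y/x)·x*.
Numerically y/x = 4.913058, so x* = 54/(13.2 + 4·4.913058) = 1.6437 and y* = 4.913058·1.6437 = 8.0757.
Expenditure on x: 13.2·1.6437 = 21.6972; share = 0.4018.

share on x = 0.4018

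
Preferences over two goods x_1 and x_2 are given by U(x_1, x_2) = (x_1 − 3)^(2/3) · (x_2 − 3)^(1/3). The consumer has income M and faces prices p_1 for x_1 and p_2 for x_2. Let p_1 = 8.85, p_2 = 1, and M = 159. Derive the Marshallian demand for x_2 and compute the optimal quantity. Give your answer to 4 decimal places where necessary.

After buying the subsistence bundle (3, 3), a share 2/3 of the remaining income goes to x_1: x_1* = 3 + 2/3·(M − 3p_1 − 3p_2)/p_1.
Discretionary income = 159 − 3·8.85 − 3·1 = 129.45; x_2* = 3 + 1/3·129.45/1 = 46.15.

x_2* = 46.15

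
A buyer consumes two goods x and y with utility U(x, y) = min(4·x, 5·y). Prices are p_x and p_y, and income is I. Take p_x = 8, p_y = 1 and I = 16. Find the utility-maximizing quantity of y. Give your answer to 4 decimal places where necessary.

With perfect complements, no substitution: consume in ratio x:y = 5:4.
Budget: p_x·x + p_y·(4/5)·x = I, so (5·p_x + 4·p_y)·x = 5·I.
Demand: x*(p_x,p_y,I) = 5·I/(5·p_x + 4·p_y), y* = 4·I/(5·p_x + 4·p_y).
Here 5·8 + 4·1 = 44, giving y* = 1.4545.

y* = 1.4545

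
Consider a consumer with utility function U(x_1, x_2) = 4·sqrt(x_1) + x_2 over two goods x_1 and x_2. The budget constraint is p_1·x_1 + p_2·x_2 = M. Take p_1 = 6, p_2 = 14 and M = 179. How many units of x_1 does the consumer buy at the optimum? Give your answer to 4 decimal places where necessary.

MU_x_1 = 2/√x_1, MU_x_2 = 1. Tangency: 2/√x_1 = p_1/p_2.
Solve: √x_1 = 2·p_2/p_1, so x_1*(p_1,p_2) = (2·p_2/p_1)², and x_2* = (M − p_1·x_1*)/p_2.
Plugging in: x_1* = (2·14/6)² = 21.7778.

x_1* = 21.7778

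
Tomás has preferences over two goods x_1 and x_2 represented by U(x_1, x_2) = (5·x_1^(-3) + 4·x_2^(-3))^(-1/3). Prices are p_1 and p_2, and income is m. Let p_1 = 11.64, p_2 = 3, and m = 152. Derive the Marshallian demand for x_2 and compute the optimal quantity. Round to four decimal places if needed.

x_2* = 12.9148

Substitute x_2 = (x_2/x_1)·x_1 into the budget: x_1* = m/(p_1 + p_2·(x_2/x_1)).
Numerically x_2/x_1 = 1.327335, so x_1* = 152/(11.64 + 3·1.327335) = 9.7299 and x_2* = 1.327335·9.7299 = 12.9148.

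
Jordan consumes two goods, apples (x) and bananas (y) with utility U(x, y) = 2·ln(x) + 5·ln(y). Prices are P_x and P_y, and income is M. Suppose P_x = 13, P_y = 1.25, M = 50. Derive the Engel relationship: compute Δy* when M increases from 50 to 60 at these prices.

Δy* = 5.7143

The MRS is (2/5)·y/x. Set MRS = P_x/P_y.
Rearranging, P_y·y = (5/2)·P_x·x. Substituting into the budget gives P_x·x·(1 + (5/2)) = M.
Demand: x*(P_x,P_y,M) = 2/7·M/P_x and y* = 5/7·M/P_y.
At P_x=13, P_y=1.25, M=50: y* = 5/7·50/1.25 = 28.5714.
At M' = 60: y* = 34.2857. Change: 34.2857 − 28.5714 = 5.7143.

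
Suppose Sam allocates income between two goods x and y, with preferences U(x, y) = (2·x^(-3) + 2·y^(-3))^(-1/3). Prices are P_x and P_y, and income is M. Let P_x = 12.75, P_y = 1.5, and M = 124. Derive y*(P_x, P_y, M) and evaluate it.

y* = 13.8282

MU_x ∝ 2·x^(-4), MU_y ∝ 2·y^(-4), so MRS = (y/x)^(4) = P_x/P_y.
Hence y/x = (P_x/P_y)^(1/(4)), i.e. raised to the 0.25 power.
With the ratio pinned down, the budget gives x* = M/(P_x + P_y·(y/x)) and y* = (y/x)·x*.
Numerically y/x = 1.707476, so x* = 124/(12.75 + 1.5·1.707476) = 8.0986 and y* = 1.707476·8.0986 = 13.8282.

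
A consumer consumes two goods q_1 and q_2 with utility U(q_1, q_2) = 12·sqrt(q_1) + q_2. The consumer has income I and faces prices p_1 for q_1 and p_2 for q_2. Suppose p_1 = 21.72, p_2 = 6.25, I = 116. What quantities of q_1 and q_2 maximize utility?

q_1* = 2.9809, q_2* = 8.2009

Set MRS = p_1/p_2: 6·q_1^(−1/2) = p_1/p_2.
Thus q_1* = (6·p_2/p_1)² — independent of I — with the rest of income spent on q_2.
Plugging in: q_1* = (6·6.25/21.72)² = 2.9809, q_2* = 8.2009.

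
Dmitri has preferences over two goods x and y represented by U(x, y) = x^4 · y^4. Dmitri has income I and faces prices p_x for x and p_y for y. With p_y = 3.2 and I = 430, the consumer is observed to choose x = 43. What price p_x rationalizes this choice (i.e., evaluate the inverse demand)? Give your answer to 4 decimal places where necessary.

p_x = 5

Tangency: MRS = y/x = p_x/p_y.
Rearranging, p_y·y = p_x·x. Substituting into the budget gives p_x·x·(1 + 1) = I.
Demand: x*(p_x,p_y,I) = 0.5·I/p_x and y* = 0.5·I/p_y.
Set x* = 43 in the demand function and solve for p_x: p_x = 5.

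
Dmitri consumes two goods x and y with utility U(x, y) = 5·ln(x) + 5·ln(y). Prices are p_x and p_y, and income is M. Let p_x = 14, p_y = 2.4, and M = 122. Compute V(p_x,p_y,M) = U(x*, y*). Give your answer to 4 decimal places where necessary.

Tangency: MRS = y/x = p_x/p_y.
So 5·p_y·y = 5·p_x·x; combined with the budget, a share 0.5 of income goes to x.
Demand: x*(p_x,p_y,M) = 0.5·M/p_x and y* = 0.5·M/p_y.
At p_x=14, p_y=2.4, M=122: x* = 0.5·122/14 = 4.3571, y* = 25.4167.
Utility at the optimum: U(4.3571, 25.4167) = 23.5361.

V = 23.5361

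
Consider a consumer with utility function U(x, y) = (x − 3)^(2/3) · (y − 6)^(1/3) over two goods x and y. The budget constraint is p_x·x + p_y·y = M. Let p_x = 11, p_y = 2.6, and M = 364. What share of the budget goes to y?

This is Cobb-Douglas in (x−3, y−6): tangency gives 2/3·p_y·(y−6) = 1/3·p_x·(x−3).
Substituting into the budget: x* = 3 + 2/3·(M − 3·p_x − 6·p_y)/p_x, and y* = 6 + 1/3·(…)/p_y.
Discretionary income = 364 − 3·11 − 6·2.6 = 315.4; x* = 3 + 2/3·315.4/11 = 22.1152; y* = 6 + 1/3·315.4/2.6 = 46.4359.
Expenditure on y: 2.6·46.4359 = 120.7333; share = 0.3317.

share on y = 0.3317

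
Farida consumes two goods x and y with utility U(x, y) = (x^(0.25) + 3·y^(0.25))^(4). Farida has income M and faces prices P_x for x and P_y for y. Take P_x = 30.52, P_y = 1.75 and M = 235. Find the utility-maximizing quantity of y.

y* = 123.2971

MRS = MU_x/MU_y = (1/3)·(y/x)^(0.75). Set equal to P_x/P_y.
Solve for the ratio: y/x = [3·P_x/P_y]^(4/3).
With the ratio pinned down, the budget gives x* = M/(P_x + P_y·(y/x)) and y* = (y/x)·x*.
Numerically y/x = 195.684749, so x* = 235/(30.52 + 1.75·195.684749) = 0.6301 and y* = 195.684749·0.6301 = 123.2971.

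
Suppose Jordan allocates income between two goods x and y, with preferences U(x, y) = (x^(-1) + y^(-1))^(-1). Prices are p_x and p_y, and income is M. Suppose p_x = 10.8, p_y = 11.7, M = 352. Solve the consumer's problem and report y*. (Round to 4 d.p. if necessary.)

y* = 15.3437

From the CES first-order condition, (y/x)^(2) = p_x/p_y.
Solve for the ratio: y/x = [p_x/p_y]^(0.5).
With the ratio pinned down, the budget gives x* = M/(p_x + p_y·(y/x)) and y* = (y/x)·x*.
Numerically y/x = 0.960769, so x* = 352/(10.8 + 11.7·0.960769) = 15.9702 and y* = 0.960769·15.9702 = 15.3437.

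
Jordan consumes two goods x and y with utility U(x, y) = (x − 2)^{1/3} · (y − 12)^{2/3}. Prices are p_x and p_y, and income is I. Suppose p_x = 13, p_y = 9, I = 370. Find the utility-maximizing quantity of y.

Let x' = x−2, y' = y−12. MRS = (1/2)·y'/x' = p_x/p_y.
Substituting into the budget: x* = 2 + 1/3·(I − 2·p_x − 12·p_y)/p_x, and y* = 12 + 2/3·(…)/p_y.
Discretionary income = 370 − 2·13 − 12·9 = 236; y* = 12 + 2/3·236/9 = 29.4815.

y* = 29.4815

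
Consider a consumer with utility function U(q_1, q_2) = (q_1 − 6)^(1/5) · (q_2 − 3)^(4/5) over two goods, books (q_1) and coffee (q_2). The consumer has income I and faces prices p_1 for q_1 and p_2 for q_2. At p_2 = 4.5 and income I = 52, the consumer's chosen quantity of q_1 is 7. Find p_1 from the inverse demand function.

p_1 = 3.5

MRS = (1/4)·(q_2−3)/(q_1−6). Tangency with p_1/p_2 gives q_2−3 = 4·(p_1/p_2)·(q_1−6).
After buying the subsistence bundle (6, 3), a share 0.2 of the remaining income goes to q_1: q_1* = 6 + 0.2·(I − 6p_1 − 3p_2)/p_1.
Set q_1* = 7 in the demand function and solve for p_1: p_1 = 3.5.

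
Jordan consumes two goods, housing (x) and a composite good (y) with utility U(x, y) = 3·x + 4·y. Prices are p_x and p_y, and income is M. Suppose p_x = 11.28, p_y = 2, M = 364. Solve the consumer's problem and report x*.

x* = 0

Perfect substitutes: compare marginal utility per dollar. 3/p_x vs 4/p_y → 0.266 vs 2.
y gives more utility per dollar, so spend all income on y: y* = M/p_y, x* = 0.
Numerically: x* = 0, y* = 182.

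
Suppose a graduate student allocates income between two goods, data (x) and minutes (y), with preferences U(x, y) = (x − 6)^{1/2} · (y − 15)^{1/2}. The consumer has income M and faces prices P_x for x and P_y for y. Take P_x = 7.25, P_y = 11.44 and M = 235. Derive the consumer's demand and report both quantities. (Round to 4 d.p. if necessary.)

x* = 7.3724, y* = 15.8698

After buying the subsistence bundle (6, 15), a share 0.5 of the remaining income goes to x: x* = 6 + 0.5·(M − 6P_x − 15P_y)/P_x.
Discretionary income = 235 − 6·7.25 − 15·11.44 = 19.9; x* = 6 + 0.5·19.9/7.25 = 7.3724; y* = 15 + 0.5·19.9/11.44 = 15.8698.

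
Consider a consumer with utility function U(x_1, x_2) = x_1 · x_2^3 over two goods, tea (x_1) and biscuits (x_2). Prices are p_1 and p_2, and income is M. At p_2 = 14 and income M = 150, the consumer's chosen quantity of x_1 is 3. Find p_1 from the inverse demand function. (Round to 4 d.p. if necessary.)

p_1 = 12.5

MU_x_1/MU_x_2 = (x_2)/(3·x_1); tangency sets this equal to p_1/p_2.
Rearranging, p_2·x_2 = 3·p_1·x_1. Substituting into the budget gives p_1·x_1·(1 + 3) = M.
Demand: x_1*(p_1,p_2,M) = 0.25·M/p_1 and x_2* = 0.75·M/p_2.
Set x_1* = 3 in the demand function and solve for p_1: p_1 = 12.5.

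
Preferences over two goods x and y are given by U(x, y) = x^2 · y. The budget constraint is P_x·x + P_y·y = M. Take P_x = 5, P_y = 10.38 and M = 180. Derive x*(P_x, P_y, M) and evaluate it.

Demand: x*(P_x,P_y,M) = 2/3·M/P_x and y* = 1/3·M/P_y.
At P_x=5, P_y=10.38, M=180: x* = 2/3·180/5 = 24.

x* = 24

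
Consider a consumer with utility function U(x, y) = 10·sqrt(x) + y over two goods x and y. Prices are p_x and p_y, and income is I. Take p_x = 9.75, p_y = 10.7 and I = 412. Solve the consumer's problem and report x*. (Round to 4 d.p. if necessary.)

x* = 30.1091

MU_x = 5/√x, MU_y = 1. Tangency: 5/√x = p_x/p_y.
Solve: √x = 5·p_y/p_x, so x*(p_x,p_y) = (5·p_y/p_x)², and y* = (I − p_x·x*)/p_y.
Plugging in: x* = (5·10.7/9.75)² = 30.1091.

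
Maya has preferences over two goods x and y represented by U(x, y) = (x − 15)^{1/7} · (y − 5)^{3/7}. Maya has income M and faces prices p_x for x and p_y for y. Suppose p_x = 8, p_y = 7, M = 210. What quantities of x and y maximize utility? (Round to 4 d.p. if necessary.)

Let x' = x−15, y' = y−5. MRS = (1/3)·y'/x' = p_x/p_y.
After buying the subsistence bundle (15, 5), a share 0.25 of the remaining income goes to x: x* = 15 + 0.25·(M − 15p_x − 5p_y)/p_x.
Discretionary income = 210 − 15·8 − 5·7 = 55; x* = 15 + 0.25·55/8 = 16.7188; y* = 5 + 0.75·55/7 = 10.8929.

x* = 16.7188, y* = 10.8929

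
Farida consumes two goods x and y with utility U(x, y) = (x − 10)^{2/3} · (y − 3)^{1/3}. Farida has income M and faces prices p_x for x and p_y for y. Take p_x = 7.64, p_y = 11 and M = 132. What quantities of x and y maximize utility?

Let x' = x−10, y' = y−3. MRS = 2·y'/x' = p_x/p_y.
After buying the subsistence bundle (10, 3), a share 2/3 of the remaining income goes to x: x* = 10 + 2/3·(M − 10p_x − 3p_y)/p_x.
Discretionary income = 132 − 10·7.64 − 3·11 = 22.6; x* = 10 + 2/3·22.6/7.64 = 11.9721; y* = 3 + 1/3·22.6/11 = 3.6848.

x* = 11.9721, y* = 3.6848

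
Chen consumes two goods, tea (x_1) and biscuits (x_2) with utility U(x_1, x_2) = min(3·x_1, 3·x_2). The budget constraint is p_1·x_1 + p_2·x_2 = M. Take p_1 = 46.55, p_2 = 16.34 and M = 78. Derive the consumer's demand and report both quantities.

x_1* = 1.2403, x_2* = 1.2403

Leontief preferences: the optimum is at the kink where x_1/3 = x_2/3, i.e. x_2 = x_1.
Budget: p_1·x_1 + p_2·x_1 = M, so (3·p_1 + 3·p_2)·x_1 = 3·M.
Demand: x_1*(p_1,p_2,M) = 3·M/(3·p_1 + 3·p_2), x_2* = 3·M/(3·p_1 + 3·p_2).
Here 3·46.55 + 3·16.34 = 188.67, giving x_1* = 1.2403 and x_2* = 1.2403.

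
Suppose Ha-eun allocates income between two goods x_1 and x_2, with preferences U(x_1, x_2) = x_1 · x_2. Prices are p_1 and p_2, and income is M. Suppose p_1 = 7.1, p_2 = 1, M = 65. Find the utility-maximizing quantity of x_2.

x_2* = 32.5

Demand: x_1*(p_1,p_2,M) = 0.5·M/p_1 and x_2* = 0.5·M/p_2.
At p_1=7.1, p_2=1, M=65: x_2* = 0.5·65/1 = 32.5.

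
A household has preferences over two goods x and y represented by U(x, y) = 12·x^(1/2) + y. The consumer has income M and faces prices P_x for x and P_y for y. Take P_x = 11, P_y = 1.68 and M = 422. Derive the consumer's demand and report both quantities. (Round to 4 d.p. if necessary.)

Plugging in: x* = (6·1.68/11)² = 0.8397, y* = 245.6923.

x* = 0.8397, y* = 245.6923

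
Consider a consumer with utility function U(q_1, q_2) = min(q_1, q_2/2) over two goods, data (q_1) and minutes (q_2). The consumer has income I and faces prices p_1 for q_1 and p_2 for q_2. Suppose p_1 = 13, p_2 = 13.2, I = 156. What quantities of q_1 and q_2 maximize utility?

q_1* = 3.9594, q_2* = 7.9188

Leontief preferences: the optimum is at the kink where q_1/1 = q_2/2, i.e. q_2 = 2·q_1.
Budget: p_1·q_1 + p_2·2·q_1 = I, so (p_1 + 2·p_2)·q_1 = I.
Demand: q_1*(p_1,p_2,I) = I/(p_1 + 2·p_2), q_2* = 2·I/(p_1 + 2·p_2).
Here 13 + 2·13.2 = 39.4, giving q_1* = 3.9594 and q_2* = 7.9188.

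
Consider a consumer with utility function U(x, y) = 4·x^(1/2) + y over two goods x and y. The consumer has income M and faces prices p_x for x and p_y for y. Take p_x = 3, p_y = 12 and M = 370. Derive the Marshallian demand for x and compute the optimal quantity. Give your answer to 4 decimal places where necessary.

x* = 64

MU_x = 2/√x, MU_y = 1. Tangency: 2/√x = p_x/p_y.
Solve: √x = 2·p_y/p_x, so x*(p_x,p_y) = (2·p_y/p_x)², and y* = (M − p_x·x*)/p_y.
Plugging in: x* = (2·12/3)² = 64.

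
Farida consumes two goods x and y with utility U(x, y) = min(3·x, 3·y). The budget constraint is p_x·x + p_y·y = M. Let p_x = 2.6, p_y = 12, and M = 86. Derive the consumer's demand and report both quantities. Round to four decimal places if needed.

Leontief preferences: the optimum is at the kink where x/3 = y/3, i.e. y = x.
Budget: p_x·x + p_y·x = M, so (3·p_x + 3·p_y)·x = 3·M.
Demand: x*(p_x,p_y,M) = 3·M/(3·p_x + 3·p_y), y* = 3·M/(3·p_x + 3·p_y).
Here 3·2.6 + 3·12 = 43.8, giving x* = 5.8904 and y* = 5.8904.

x* = 5.8904, y* = 5.8904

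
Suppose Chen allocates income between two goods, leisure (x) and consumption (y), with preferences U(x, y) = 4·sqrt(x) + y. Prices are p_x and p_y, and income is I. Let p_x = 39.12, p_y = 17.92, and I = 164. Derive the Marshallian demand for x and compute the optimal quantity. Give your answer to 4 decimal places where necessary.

MU_x = 2/√x, MU_y = 1. Tangency: 2/√x = p_x/p_y.
Solve: √x = 2·p_y/p_x, so x*(p_x,p_y) = (2·p_y/p_x)², and y* = (I − p_x·x*)/p_y.
Plugging in: x* = (2·17.92/39.12)² = 0.8393.

x* = 0.8393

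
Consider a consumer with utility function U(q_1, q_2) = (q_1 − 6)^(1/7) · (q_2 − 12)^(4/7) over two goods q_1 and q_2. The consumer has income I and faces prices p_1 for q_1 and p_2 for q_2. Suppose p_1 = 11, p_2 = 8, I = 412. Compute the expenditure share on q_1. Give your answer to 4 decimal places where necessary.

This is Cobb-Douglas in (q_1−6, q_2−12): tangency gives 1/7·p_2·(q_2−12) = 4/7·p_1·(q_1−6).
After buying the subsistence bundle (6, 12), a share 0.2 of the remaining income goes to q_1: q_1* = 6 + 0.2·(I − 6p_1 − 12p_2)/p_1.
Discretionary income = 412 − 6·11 − 12·8 = 250; q_1* = 6 + 0.2·250/11 = 10.5455; q_2* = 12 + 0.8·250/8 = 37.
Expenditure on q_1: 11·10.5455 = 116; share = 0.2816.

share on q_1 = 0.2816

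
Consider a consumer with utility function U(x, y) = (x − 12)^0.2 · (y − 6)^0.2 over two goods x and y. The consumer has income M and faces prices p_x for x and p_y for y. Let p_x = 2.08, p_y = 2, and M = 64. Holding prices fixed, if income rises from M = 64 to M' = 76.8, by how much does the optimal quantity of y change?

Let x' = x−12, y' = y−6. MRS = y'/x' = p_x/p_y.
Substituting into the budget: x* = 12 + 0.5·(M − 12·p_x − 6·p_y)/p_x, and y* = 6 + 0.5·(…)/p_y.
Discretionary income = 64 − 12·2.08 − 6·2 = 27.04; y* = 6 + 0.5·27.04/2 = 12.76.
At M' = 76.8: y* = 15.96. Change: 15.96 − 12.76 = 3.2.

Δy* = 3.2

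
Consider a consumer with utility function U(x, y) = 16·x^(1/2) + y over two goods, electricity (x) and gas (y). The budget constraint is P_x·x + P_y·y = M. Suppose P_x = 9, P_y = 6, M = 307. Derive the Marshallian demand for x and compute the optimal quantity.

MU_x = 8/√x, MU_y = 1. Tangency: 8/√x = P_x/P_y.
Solve: √x = 8·P_y/P_x, so x*(P_x,P_y) = (8·P_y/P_x)², and y* = (M − P_x·x*)/P_y.
Plugging in: x* = (8·6/9)² = 28.4444.

x* = 28.4444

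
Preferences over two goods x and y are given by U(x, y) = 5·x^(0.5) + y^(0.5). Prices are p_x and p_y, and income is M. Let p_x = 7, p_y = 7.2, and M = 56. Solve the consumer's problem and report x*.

x* = 7.7005

Substitute y = (y/x)·x into the budget: x* = M/(p_x + p_y·(y/x)).
Numerically y/x = 0.037809, so x* = 56/(7 + 7.2·0.037809) = 7.7005.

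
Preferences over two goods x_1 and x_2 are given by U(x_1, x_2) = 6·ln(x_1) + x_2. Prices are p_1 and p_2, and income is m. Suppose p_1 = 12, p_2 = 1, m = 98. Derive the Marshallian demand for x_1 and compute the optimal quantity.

At the given prices: x_1* = 6·1/12 = 0.5.

x_1* = 0.5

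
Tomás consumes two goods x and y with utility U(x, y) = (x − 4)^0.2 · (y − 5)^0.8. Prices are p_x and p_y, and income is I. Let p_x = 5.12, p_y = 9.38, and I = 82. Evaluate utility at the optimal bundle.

V = 1.0666

This is Cobb-Douglas in (x−4, y−5): tangency gives 0.2·p_y·(y−5) = 0.8·p_x·(x−4).
Substituting into the budget: x* = 4 + 0.2·(I − 4·p_x − 5·p_y)/p_x, and y* = 5 + 0.8·(…)/p_y.
Discretionary income = 82 − 4·5.12 − 5·9.38 = 14.62; x* = 4 + 0.2·14.62/5.12 = 4.5711; y* = 5 + 0.8·14.62/9.38 = 6.2469.
Utility at the optimum: U(4.5711, 6.2469) = 1.0666.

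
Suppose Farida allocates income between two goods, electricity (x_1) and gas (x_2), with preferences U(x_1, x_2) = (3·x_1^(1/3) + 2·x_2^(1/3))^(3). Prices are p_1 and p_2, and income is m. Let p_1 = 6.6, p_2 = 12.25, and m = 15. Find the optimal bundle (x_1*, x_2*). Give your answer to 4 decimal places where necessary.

Numerically x_2/x_1 = 0.215266, so x_1* = 15/(6.6 + 12.25·0.215266) = 1.6239 and x_2* = 0.215266·1.6239 = 0.3496.

x_1* = 1.6239, x_2* = 0.3496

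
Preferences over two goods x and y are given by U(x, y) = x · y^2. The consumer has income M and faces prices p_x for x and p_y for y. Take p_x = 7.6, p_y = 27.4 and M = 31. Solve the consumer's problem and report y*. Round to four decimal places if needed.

y* = 0.7543

MU_x/MU_y = (y)/(2·x); tangency sets this equal to p_x/p_y.
Rearranging, p_y·y = 2·p_x·x. Substituting into the budget gives p_x·x·(1 + 2) = M.
Demand: x*(p_x,p_y,M) = 1/3·M/p_x and y* = 2/3·M/p_y.
At p_x=7.6, p_y=27.4, M=31: y* = 2/3·31/27.4 = 0.7543.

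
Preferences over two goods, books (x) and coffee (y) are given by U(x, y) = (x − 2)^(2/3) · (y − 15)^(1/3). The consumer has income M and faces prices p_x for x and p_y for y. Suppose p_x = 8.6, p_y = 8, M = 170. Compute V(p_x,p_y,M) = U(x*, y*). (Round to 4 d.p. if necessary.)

V = 2.0673

This is Cobb-Douglas in (x−2, y−15): tangency gives 2/3·p_y·(y−15) = 1/3·p_x·(x−2).
Substituting into the budget: x* = 2 + 2/3·(M − 2·p_x − 15·p_y)/p_x, and y* = 15 + 1/3·(…)/p_y.
Discretionary income = 170 − 2·8.6 − 15·8 = 32.8; x* = 2 + 2/3·32.8/8.6 = 4.5426; y* = 15 + 1/3·32.8/8 = 16.3667.
Utility at the optimum: U(4.5426, 16.3667) = 2.0673.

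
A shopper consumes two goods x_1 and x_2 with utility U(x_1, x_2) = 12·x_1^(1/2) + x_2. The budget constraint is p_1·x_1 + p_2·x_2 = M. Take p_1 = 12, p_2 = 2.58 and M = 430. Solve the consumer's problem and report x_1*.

x_1* = 1.6641

Utility is quasi-linear in x_2; the FOC for x_1 is 6/√x_1 = p_1/p_2.
Solve: √x_1 = 6·p_2/p_1, so x_1*(p_1,p_2) = (6·p_2/p_1)², and x_2* = (M − p_1·x_1*)/p_2.
Plugging in: x_1* = (6·2.58/12)² = 1.6641.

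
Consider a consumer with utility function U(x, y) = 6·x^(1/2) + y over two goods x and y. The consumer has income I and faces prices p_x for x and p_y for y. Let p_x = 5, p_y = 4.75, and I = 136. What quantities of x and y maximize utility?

x* = 8.1225, y* = 20.0816

Thus x* = (3·p_y/p_x)² — independent of I — with the rest of income spent on y.
Plugging in: x* = (3·4.75/5)² = 8.1225, y* = 20.0816.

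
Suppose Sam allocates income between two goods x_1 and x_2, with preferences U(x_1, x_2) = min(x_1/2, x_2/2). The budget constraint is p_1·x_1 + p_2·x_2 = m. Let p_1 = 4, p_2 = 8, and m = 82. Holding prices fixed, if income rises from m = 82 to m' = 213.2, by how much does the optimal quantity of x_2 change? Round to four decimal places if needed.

Demand: x_1*(p_1,p_2,m) = 2·m/(2·p_1 + 2·p_2), x_2* = 2·m/(2·p_1 + 2·p_2).
Here 2·4 + 2·8 = 24, giving x_2* = 6.8333.
At m' = 213.2: x_2* = 17.7667. Change: 17.7667 − 6.8333 = 10.9333.

Δx_2* = 10.9333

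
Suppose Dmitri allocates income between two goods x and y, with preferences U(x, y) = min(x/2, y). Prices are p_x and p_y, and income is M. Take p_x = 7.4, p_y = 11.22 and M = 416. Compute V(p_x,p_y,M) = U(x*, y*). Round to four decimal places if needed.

V = 15.9877

Demand: x*(p_x,p_y,M) = 2·M/(2·p_x + p_y), y* = M/(2·p_x + p_y).
Here 2·7.4 + 11.22 = 26.02, giving x* = 31.9754 and y* = 15.9877.
Utility at the optimum: U(31.9754, 15.9877) = 15.9877.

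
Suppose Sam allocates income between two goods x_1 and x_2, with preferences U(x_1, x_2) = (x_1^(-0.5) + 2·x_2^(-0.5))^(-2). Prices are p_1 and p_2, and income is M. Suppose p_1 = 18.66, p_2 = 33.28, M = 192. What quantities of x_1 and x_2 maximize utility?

x_1* = 3.5177, x_2* = 3.7969

From the CES first-order condition, (1/2)·(x_2/x_1)^(1.5) = p_1/p_2.
Hence x_2/x_1 = (2·p_1/p_2)^(1/(1.5)), i.e. raised to the 2/3 power.
With the ratio pinned down, the budget gives x_1* = M/(p_1 + p_2·(x_2/x_1)) and x_2* = (x_2/x_1)·x_1*.
Numerically x_2/x_1 = 1.079375, so x_1* = 192/(18.66 + 33.28·1.079375) = 3.5177 and x_2* = 1.079375·3.5177 = 3.7969.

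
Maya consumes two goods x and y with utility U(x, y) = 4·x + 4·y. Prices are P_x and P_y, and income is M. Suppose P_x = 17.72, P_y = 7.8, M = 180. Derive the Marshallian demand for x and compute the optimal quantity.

x* = 0

Perfect substitutes: compare marginal utility per dollar. 4/P_x vs 4/P_y → 0.2257 vs 0.5128.
y gives more utility per dollar, so spend all income on y: y* = M/P_y, x* = 0.
Numerically: x* = 0, y* = 23.0769.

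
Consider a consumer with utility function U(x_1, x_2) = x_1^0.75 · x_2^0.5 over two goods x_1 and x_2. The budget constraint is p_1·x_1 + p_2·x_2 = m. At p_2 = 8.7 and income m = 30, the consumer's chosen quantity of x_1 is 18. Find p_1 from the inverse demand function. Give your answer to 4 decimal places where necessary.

MU_x_1/MU_x_2 = (0.75·x_2)/(0.5·x_1); tangency sets this equal to p_1/p_2.
So 0.75·p_2·x_2 = 0.5·p_1·x_1; combined with the budget, a share 0.6 of income goes to x_1.
Demand: x_1*(p_1,p_2,m) = 0.6·m/p_1 and x_2* = 0.4·m/p_2.
Set x_1* = 18 in the demand function and solve for p_1: p_1 = 1.

p_1 = 1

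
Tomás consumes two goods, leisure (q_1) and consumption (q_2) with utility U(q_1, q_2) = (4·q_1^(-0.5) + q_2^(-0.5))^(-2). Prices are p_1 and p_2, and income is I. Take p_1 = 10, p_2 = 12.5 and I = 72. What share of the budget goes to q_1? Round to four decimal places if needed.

share on q_1 = 0.7005

Numerically q_2/q_1 = 0.341995, so q_1* = 72/(10 + 12.5·0.341995) = 5.0438 and q_2* = 0.341995·5.0438 = 1.725.
Expenditure on q_1: 10·5.0438 = 50.438; share = 0.7005.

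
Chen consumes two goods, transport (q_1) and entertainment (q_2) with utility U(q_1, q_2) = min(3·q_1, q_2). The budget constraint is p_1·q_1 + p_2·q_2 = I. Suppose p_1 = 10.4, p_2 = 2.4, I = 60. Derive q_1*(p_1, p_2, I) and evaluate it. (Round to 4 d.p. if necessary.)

q_1* = 3.4091

Here 10.4 + 3·2.4 = 17.6, giving q_1* = 3.4091.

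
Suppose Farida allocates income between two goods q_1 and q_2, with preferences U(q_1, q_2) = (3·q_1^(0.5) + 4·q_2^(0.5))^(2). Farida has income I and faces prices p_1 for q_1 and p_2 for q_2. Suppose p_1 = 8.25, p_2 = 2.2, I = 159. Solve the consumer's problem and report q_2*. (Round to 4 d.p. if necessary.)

MU_q_1 ∝ 3·q_1^(-0.5), MU_q_2 ∝ 4·q_2^(-0.5), so MRS = (3/4)·(q_2/q_1)^(0.5) = p_1/p_2.
Solve for the ratio: q_2/q_1 = [(4/3)·p_1/p_2]^(2).
With the ratio pinned down, the budget gives q_1* = I/(p_1 + p_2·(q_2/q_1)) and q_2* = (q_2/q_1)·q_1*.
Numerically q_2/q_1 = 25, so q_1* = 159/(8.25 + 2.2·25) = 2.5138 and q_2* = 25·2.5138 = 62.8458.

q_2* = 62.8458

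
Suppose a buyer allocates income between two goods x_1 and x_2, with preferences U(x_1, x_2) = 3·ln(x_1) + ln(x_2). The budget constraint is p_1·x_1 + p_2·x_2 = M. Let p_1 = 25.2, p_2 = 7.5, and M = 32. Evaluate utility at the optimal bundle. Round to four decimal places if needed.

MU_x_1/MU_x_2 = (3·x_2)/(x_1); tangency sets this equal to p_1/p_2.
So 3·p_2·x_2 = p_1·x_1; combined with the budget, a share 0.75 of income goes to x_1.
Demand: x_1*(p_1,p_2,M) = 0.75·M/p_1 and x_2* = 0.25·M/p_2.
At p_1=25.2, p_2=7.5, M=32: x_1* = 0.75·32/25.2 = 0.9524, x_2* = 1.0667.
Utility at the optimum: U(0.9524, 1.0667) = -0.0818.

V = -0.0818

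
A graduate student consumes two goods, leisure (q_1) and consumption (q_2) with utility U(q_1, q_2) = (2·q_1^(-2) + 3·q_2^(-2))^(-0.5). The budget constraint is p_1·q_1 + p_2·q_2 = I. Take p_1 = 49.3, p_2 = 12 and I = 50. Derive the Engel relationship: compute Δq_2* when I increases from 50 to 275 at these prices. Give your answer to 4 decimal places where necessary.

Δq_2* = 5.7855

MU_q_1 ∝ 2·q_1^(-3), MU_q_2 ∝ 3·q_2^(-3), so MRS = (2/3)·(q_2/q_1)^(3) = p_1/p_2.
Solve for the ratio: q_2/q_1 = [(3/2)·p_1/p_2]^(1/3).
Substitute q_2 = (q_2/q_1)·q_1 into the budget: q_1* = I/(p_1 + p_2·(q_2/q_1)).
Numerically q_2/q_1 = 1.833379, so q_1* = 50/(49.3 + 12·1.833379) = 0.7013 and q_2* = 1.833379·0.7013 = 1.2857.
At I' = 275: q_2* = 7.0712. Change: 7.0712 − 1.2857 = 5.7855.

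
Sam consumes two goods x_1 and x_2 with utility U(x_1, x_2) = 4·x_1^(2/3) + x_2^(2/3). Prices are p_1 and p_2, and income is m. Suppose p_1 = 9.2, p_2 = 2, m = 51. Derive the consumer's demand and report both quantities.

MU_x_1 ∝ 4·x_1^(-1/3), MU_x_2 ∝ x_2^(-1/3), so MRS = 4·(x_2/x_1)^(1/3) = p_1/p_2.
Solve for the ratio: x_2/x_1 = [(1/4)·p_1/p_2]^(3).
With the ratio pinned down, the budget gives x_1* = m/(p_1 + p_2·(x_2/x_1)) and x_2* = (x_2/x_1)·x_1*.
Numerically x_2/x_1 = 1.520875, so x_1* = 51/(9.2 + 2·1.520875) = 4.1661 and x_2* = 1.520875·4.1661 = 6.3361.

x_1* = 4.1661, x_2* = 6.3361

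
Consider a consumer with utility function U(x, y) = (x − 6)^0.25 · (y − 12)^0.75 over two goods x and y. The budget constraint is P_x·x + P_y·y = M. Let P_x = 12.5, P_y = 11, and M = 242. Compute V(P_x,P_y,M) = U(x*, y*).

V = 1.7562

Let x' = x−6, y' = y−12. MRS = (1/3)·y'/x' = P_x/P_y.
Substituting into the budget: x* = 6 + 0.25·(M − 6·P_x − 12·P_y)/P_x, and y* = 12 + 0.75·(…)/P_y.
Discretionary income = 242 − 6·12.5 − 12·11 = 35; x* = 6 + 0.25·35/12.5 = 6.7; y* = 12 + 0.75·35/11 = 14.3864.
Utility at the optimum: U(6.7, 14.3864) = 1.7562.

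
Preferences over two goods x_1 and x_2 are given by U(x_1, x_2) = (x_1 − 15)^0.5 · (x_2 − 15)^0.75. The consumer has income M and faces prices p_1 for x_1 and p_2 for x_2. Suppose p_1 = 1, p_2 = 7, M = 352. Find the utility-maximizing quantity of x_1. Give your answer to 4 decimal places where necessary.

x_1* = 107.8

Let x_1' = x_1−15, x_2' = x_2−15. MRS = (2/3)·x_2'/x_1' = p_1/p_2.
After buying the subsistence bundle (15, 15), a share 0.4 of the remaining income goes to x_1: x_1* = 15 + 0.4·(M − 15p_1 − 15p_2)/p_1.
Discretionary income = 352 − 15·1 − 15·7 = 232; x_1* = 15 + 0.4·232/1 = 107.8.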